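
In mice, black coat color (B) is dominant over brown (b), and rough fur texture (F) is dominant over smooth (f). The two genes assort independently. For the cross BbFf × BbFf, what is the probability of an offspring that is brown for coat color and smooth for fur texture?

Dihybrid cross BbFf × BbFf — consider each gene separately:
coat color: Bb × Bb → 1 BB, 2 Bb, 1 bb → 3 B_ : 1 bb (out of 4)
fur texture: Ff × Ff → 1 FF, 2 Ff, 1 ff → 3 F_ : 1 ff (out of 4)
Looking for: brown (bb) and smooth (ff)
P(brown) = 1/4, P(smooth) = 1/4
P(both) = 1/4 × 1/4 = 1/16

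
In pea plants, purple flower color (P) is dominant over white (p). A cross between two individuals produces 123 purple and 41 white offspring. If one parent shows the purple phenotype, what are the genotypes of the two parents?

Observed offspring: 123 purple, 41 white
The observed ratio simplifies to 3:1. White (pp) offspring appear, so each parent must contribute one p allele. The parent stated to show purple carries P, so it is Pp. The other parent is then either Pp or pp: Pp × pp would give a 1:1 split, whereas Pp × Pp gives 3:1 — matching the data. So both parents are heterozygous (Pp × Pp).
Parent genotypes: Pp × Pp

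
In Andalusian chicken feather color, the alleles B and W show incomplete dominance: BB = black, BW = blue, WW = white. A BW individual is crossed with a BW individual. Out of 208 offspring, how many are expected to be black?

Punnett square for BW × BW:
Offspring genotypes: 1 BB, 2 BW, 1 WW
Phenotype counts: 1 black, 2 blue, 1 white
black: 1 out of 4 → fraction 1/4
Expected count = 1/4 × 208 = 52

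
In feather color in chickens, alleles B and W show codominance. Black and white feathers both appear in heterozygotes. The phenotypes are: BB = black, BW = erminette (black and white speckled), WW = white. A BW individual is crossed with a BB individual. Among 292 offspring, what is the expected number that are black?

Punnett square for BW × BB:
Offspring genotypes: 2 BB, 2 BW
Phenotype counts: 2 black, 2 erminette (black and white speckled)
black: 2 out of 4 → fraction 1/2
Expected count = 1/2 × 292 = 146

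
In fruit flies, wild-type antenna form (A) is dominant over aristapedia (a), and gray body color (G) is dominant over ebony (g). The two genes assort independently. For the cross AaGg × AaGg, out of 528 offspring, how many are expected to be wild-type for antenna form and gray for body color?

Dihybrid cross AaGg × AaGg — consider each gene separately:
antenna form: Aa × Aa → 1 AA, 2 Aa, 1 aa → 3 A_ : 1 aa (out of 4)
body color: Gg × Gg → 1 GG, 2 Gg, 1 gg → 3 G_ : 1 gg (out of 4)
Looking for: wild-type (A_) and gray (G_)
P(wild-type) = 3/4, P(gray) = 3/4
P(both) = 3/4 × 3/4 = 9/16
Expected count = 9/16 × 528 = 297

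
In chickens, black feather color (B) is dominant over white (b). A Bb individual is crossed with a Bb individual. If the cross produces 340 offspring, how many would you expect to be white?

Punnett square for Bb × Bb:
Offspring genotypes: 1 BB, 2 Bb, 1 bb
black: 3, white: 1
white: 1 out of 4 → fraction 1/4
Expected count = 1/4 × 340 = 85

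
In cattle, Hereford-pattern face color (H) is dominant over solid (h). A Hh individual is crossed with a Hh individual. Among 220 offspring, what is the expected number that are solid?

Punnett square for Hh × Hh:
Offspring genotypes: 1 HH, 2 Hh, 1 hh
Hereford-pattern: 3, solid: 1
solid: 1 out of 4 → fraction 1/4
Expected count = 1/4 × 220 = 55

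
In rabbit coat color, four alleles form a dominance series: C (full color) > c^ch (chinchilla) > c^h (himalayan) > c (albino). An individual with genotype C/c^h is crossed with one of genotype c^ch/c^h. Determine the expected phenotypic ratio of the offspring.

Cross: C/c^h × c^ch/c^h
Allele dominance: C > c^ch > c^h > c
Offspring genotypes: 1 C/c^ch, 1 C/c^h, 1 c^ch/c^h, 1 c^h/c^h
Phenotype counts: 2 full color, 1 chinchilla, 1 himalayan
Ratio: 2 full color : 1 chinchilla : 1 himalayan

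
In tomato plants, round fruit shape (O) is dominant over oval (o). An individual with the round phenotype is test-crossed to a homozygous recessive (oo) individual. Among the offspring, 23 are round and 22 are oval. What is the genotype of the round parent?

Test cross: ? × oo
Offspring: 23 round, 22 oval — approximately 1:1.
A 1:1 ratio in a test cross indicates the unknown parent is heterozygous (Oo).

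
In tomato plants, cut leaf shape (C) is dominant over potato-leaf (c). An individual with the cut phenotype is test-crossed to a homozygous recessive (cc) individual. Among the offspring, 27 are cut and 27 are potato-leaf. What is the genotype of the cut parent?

Test cross: ? × cc
Offspring: 27 cut, 27 potato-leaf — approximately 1:1.
A 1:1 ratio in a test cross indicates the unknown parent is heterozygous (Cc).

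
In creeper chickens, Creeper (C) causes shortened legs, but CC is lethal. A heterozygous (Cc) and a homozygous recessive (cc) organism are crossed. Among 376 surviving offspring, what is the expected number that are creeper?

Cross: Cc × cc
Punnett square offspring (before lethality): 2 Cc, 2 cc
No CC offspring are produced in this cross.
creeper: 2 out of 4 → fraction 1/2
Expected count = 1/2 × 376 = 188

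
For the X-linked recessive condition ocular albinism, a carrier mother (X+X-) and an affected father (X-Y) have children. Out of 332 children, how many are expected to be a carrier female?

Cross: X+X- × X-Y
Offspring: 1 X+X-, 1 X+Y, 1 X-X-, 1 X-Y
Probability of a carrier female: 1/4
Expected count = 1/4 × 332 = 83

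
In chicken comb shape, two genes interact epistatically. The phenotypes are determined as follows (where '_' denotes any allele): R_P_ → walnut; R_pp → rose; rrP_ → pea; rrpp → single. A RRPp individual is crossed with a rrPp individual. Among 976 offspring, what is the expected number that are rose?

Cross: RRPp × rrPp — consider each gene separately:
R gene: RR × rr → 4 Rr → 4 R_ (out of 4)
P gene: Pp × Pp → 1 PP, 2 Pp, 1 pp → 3 P_ : 1 pp (out of 4)
Genotype classes (out of 4 × 4 = 16): R_P_ = 4×3 = 12; R_pp = 4×1 = 4
Apply the phenotype rules: R_P_ (12) → walnut; R_pp (4) → rose
Phenotype counts (out of 16): 12 walnut, 4 rose
rose: 4 out of 16 → fraction 1/4
Expected count = 1/4 × 976 = 244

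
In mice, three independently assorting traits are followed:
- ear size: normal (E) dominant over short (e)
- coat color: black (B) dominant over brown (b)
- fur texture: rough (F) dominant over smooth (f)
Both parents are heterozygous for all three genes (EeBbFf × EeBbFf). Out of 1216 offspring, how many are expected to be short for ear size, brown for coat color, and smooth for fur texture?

Trihybrid cross: EeBbFf × EeBbFf
Each trait segregates independently with a 3:1 phenotypic ratio, so each gene contributes 3/4 (dominant) or 1/4 (recessive).
Target: short (ear size), brown (coat color), smooth (fur texture)
Probability = product of independent per-trait probabilities
= 1/4 × 1/4 × 1/4 = 1/64
Expected count = 1/64 × 1216 = 19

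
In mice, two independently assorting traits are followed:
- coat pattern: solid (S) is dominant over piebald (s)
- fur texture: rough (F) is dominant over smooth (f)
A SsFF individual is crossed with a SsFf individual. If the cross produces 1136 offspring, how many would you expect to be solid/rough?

Dihybrid cross SsFF × SsFf — consider each gene separately:
coat pattern: Ss × Ss → 1 SS, 2 Ss, 1 ss → 3 S_ : 1 ss (out of 4)
fur texture: FF × Ff → 2 FF, 2 Ff → 4 F_ (out of 4)
Combine (counts out of 4 × 4 = 16): solid/rough (S_F_) = 3×4 = 12; piebald/rough (ssF_) = 1×4 = 4
Phenotype counts (out of 16): 12 solid/rough, 4 piebald/rough
solid/rough: 12 out of 16 → fraction 3/4
Expected count = 3/4 × 1136 = 852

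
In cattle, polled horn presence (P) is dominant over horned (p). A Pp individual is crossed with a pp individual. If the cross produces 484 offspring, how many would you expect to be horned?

Punnett square for Pp × pp:
Offspring genotypes: 2 Pp, 2 pp
polled: 2, horned: 2
horned: 2 out of 4 → fraction 1/2
Expected count = 1/2 × 484 = 242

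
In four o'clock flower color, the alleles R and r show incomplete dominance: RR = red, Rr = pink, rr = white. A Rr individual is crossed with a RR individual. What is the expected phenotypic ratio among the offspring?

Punnett square for Rr × RR:
Offspring genotypes: 2 RR, 2 Rr
Phenotype counts: 2 red, 2 pink
Ratio: 1 red : 1 pink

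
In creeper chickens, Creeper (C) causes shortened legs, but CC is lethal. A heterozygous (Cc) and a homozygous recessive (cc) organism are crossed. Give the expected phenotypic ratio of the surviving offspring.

Cross: Cc × cc
Punnett square offspring (before lethality): 2 Cc, 2 cc
No CC offspring are produced in this cross.
Ratio: 1 creeper : 1 normal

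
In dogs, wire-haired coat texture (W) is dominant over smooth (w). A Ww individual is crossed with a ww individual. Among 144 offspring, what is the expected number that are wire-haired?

Punnett square for Ww × ww:
Offspring genotypes: 2 Ww, 2 ww
wire-haired: 2, smooth: 2
wire-haired: 2 out of 4 → fraction 1/2
Expected count = 1/2 × 144 = 72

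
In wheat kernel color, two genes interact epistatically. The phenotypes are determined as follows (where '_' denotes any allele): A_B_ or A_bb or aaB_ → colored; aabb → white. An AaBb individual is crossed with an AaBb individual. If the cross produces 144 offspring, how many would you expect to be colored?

Cross: AaBb × AaBb — consider each gene separately:
A gene: Aa × Aa → 1 AA, 2 Aa, 1 aa → 3 A_ : 1 aa (out of 4)
B gene: Bb × Bb → 1 BB, 2 Bb, 1 bb → 3 B_ : 1 bb (out of 4)
Genotype classes (out of 4 × 4 = 16): A_B_ = 3×3 = 9; A_bb = 3×1 = 3; aaB_ = 1×3 = 3; aabb = 1×1 = 1
Apply the phenotype rules: A_B_ (9) + A_bb (3) + aaB_ (3) → colored; aabb (1) → white
Phenotype counts (out of 16): 15 colored, 1 white
colored: 15 out of 16 → fraction 15/16
Expected count = 15/16 × 144 = 135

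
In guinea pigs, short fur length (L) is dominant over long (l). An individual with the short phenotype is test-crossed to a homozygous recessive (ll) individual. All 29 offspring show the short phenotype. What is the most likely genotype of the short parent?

Test cross: ? × ll
All offspring are short.
If the unknown parent were heterozygous (Ll), about half of 29 offspring would be long; none are. The unknown parent is most likely homozygous dominant (LL).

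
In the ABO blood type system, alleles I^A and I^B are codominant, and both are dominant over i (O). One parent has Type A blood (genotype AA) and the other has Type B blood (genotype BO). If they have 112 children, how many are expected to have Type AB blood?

Cross: AA × BO
Possible offspring genotypes: 2 AB, 2 AO
Blood type counts: 2 Type AB, 2 Type A
Probability of Type AB: 2/4 = 1/2
Expected count = 1/2 × 112 = 56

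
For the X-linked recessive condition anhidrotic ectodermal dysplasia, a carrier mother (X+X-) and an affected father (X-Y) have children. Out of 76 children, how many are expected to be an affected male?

Cross: X+X- × X-Y
Offspring: 1 X+X-, 1 X+Y, 1 X-X-, 1 X-Y
Probability of an affected male: 1/4
Expected count = 1/4 × 76 = 19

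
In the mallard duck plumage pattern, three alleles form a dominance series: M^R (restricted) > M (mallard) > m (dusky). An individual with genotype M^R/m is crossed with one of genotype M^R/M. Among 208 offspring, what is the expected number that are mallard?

Cross: M^R/m × M^R/M
Allele dominance: M^R > M > m
Offspring genotypes: 1 M^R/M^R, 1 M^R/M, 1 M^R/m, 1 M/m
Phenotype counts: 3 restricted, 1 mallard
mallard: 1 out of 4 → fraction 1/4
Expected count = 1/4 × 208 = 52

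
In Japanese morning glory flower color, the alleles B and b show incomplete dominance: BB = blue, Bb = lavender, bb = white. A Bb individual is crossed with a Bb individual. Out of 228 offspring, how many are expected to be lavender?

Punnett square for Bb × Bb:
Offspring genotypes: 1 BB, 2 Bb, 1 bb
Phenotype counts: 1 blue, 2 lavender, 1 white
lavender: 2 out of 4 → fraction 1/2
Expected count = 1/2 × 228 = 114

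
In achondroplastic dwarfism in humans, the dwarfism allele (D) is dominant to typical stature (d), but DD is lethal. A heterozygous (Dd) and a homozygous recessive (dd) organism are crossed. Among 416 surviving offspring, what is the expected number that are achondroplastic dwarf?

Cross: Dd × dd
Punnett square offspring (before lethality): 2 Dd, 2 dd
No DD offspring are produced in this cross.
achondroplastic dwarf: 2 out of 4 → fraction 1/2
Expected count = 1/2 × 416 = 208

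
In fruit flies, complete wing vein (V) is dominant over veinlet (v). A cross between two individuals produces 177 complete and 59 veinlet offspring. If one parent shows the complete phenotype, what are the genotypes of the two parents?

Observed offspring: 177 complete, 59 veinlet
The observed ratio simplifies to 3:1. Veinlet (vv) offspring appear, so each parent must contribute one v allele. The parent stated to show complete carries V, so it is Vv. The other parent is then either Vv or vv: Vv × vv would give a 1:1 split, whereas Vv × Vv gives 3:1 — matching the data. So both parents are heterozygous (Vv × Vv).
Parent genotypes: Vv × Vv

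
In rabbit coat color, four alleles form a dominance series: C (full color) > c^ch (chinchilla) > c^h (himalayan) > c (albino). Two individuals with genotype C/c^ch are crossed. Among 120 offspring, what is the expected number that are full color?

Cross: C/c^ch × C/c^ch
Allele dominance: C > c^ch > c^h > c
Offspring genotypes: 1 C/C, 2 C/c^ch, 1 c^ch/c^ch
Phenotype counts: 3 full color, 1 chinchilla
full color: 3 out of 4 → fraction 3/4
Expected count = 3/4 × 120 = 90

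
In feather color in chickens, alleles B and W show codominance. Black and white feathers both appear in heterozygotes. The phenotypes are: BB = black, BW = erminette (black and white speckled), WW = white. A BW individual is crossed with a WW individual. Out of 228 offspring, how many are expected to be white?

Punnett square for BW × WW:
Offspring genotypes: 2 BW, 2 WW
Phenotype counts: 2 erminette (black and white speckled), 2 white
white: 2 out of 4 → fraction 1/2
Expected count = 1/2 × 228 = 114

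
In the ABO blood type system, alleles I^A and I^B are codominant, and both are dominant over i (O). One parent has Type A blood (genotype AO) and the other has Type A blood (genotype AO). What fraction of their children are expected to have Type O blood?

Cross: AO × AO
Possible offspring genotypes: 1 AA, 2 AO, 1 OO
Blood type counts: 3 Type A, 1 Type O
Probability of Type O: 1/4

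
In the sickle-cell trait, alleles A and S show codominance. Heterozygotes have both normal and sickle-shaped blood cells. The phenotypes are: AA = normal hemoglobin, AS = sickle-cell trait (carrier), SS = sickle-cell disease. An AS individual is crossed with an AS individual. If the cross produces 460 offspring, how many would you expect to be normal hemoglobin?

Punnett square for AS × AS:
Offspring genotypes: 1 AA, 2 AS, 1 SS
Phenotype counts: 1 normal hemoglobin, 2 sickle-cell trait (carrier), 1 sickle-cell disease
normal hemoglobin: 1 out of 4 → fraction 1/4
Expected count = 1/4 × 460 = 115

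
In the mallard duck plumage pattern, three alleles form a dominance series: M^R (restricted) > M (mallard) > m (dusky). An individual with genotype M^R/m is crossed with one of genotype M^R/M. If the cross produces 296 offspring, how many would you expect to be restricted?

Cross: M^R/m × M^R/M
Allele dominance: M^R > M > m
Offspring genotypes: 1 M^R/M^R, 1 M^R/M, 1 M^R/m, 1 M/m
Phenotype counts: 3 restricted, 1 mallard
restricted: 3 out of 4 → fraction 3/4
Expected count = 3/4 × 296 = 222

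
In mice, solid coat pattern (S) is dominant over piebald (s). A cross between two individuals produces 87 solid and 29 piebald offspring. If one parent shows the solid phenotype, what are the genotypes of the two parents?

Observed offspring: 87 solid, 29 piebald
The observed ratio simplifies to 3:1. Piebald (ss) offspring appear, so each parent must contribute one s allele. The parent stated to show solid carries S, so it is Ss. The other parent is then either Ss or ss: Ss × ss would give a 1:1 split, whereas Ss × Ss gives 3:1 — matching the data. So both parents are heterozygous (Ss × Ss).
Parent genotypes: Ss × Ss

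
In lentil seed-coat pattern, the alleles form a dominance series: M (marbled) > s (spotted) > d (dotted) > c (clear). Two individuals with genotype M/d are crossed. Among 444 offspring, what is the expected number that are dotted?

Cross: M/d × M/d
Allele dominance: M > s > d > c
Offspring genotypes: 1 M/M, 2 M/d, 1 d/d
Phenotype counts: 3 marbled, 1 dotted
dotted: 1 out of 4 → fraction 1/4
Expected count = 1/4 × 444 = 111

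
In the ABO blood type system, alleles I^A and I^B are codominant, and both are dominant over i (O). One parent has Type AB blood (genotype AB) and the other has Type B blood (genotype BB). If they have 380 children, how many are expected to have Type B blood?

Cross: AB × BB
Possible offspring genotypes: 2 AB, 2 BB
Blood type counts: 2 Type AB, 2 Type B
Probability of Type B: 2/4 = 1/2
Expected count = 1/2 × 380 = 190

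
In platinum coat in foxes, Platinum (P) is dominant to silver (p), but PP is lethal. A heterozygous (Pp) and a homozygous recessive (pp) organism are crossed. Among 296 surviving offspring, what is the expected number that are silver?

Cross: Pp × pp
Punnett square offspring (before lethality): 2 Pp, 2 pp
No PP offspring are produced in this cross.
silver: 2 out of 4 → fraction 1/2
Expected count = 1/2 × 296 = 148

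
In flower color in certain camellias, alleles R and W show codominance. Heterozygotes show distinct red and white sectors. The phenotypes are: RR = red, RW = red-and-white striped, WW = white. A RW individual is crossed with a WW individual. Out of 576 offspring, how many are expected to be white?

Punnett square for RW × WW:
Offspring genotypes: 2 RW, 2 WW
Phenotype counts: 2 red-and-white striped, 2 white
white: 2 out of 4 → fraction 1/2
Expected count = 1/2 × 576 = 288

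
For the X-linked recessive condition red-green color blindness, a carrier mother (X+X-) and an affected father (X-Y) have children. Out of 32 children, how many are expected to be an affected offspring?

Cross: X+X- × X-Y
Offspring: 1 X+X-, 1 X+Y, 1 X-X-, 1 X-Y
Probability of an affected offspring: 2/4 = 1/2
Expected count = 1/2 × 32 = 16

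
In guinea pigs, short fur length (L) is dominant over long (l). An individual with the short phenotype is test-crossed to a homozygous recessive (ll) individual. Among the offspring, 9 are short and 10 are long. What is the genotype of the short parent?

Test cross: ? × ll
Offspring: 9 short, 10 long — approximately 1:1.
A 1:1 ratio in a test cross indicates the unknown parent is heterozygous (Ll).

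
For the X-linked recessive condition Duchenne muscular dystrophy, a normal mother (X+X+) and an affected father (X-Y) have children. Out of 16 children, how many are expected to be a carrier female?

Cross: X+X+ × X-Y
Offspring: 2 X+X-, 2 X+Y
Probability of a carrier female: 2/4 = 1/2
Expected count = 1/2 × 16 = 8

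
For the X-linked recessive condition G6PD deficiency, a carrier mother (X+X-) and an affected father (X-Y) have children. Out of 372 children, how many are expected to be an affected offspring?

Cross: X+X- × X-Y
Offspring: 1 X+X-, 1 X+Y, 1 X-X-, 1 X-Y
Probability of an affected offspring: 2/4 = 1/2
Expected count = 1/2 × 372 = 186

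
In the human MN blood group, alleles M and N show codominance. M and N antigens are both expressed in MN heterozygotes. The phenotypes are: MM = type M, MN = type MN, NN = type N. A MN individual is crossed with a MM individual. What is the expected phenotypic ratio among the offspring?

Punnett square for MN × MM:
Offspring genotypes: 2 MM, 2 MN
Phenotype counts: 2 type M, 2 type MN
Ratio: 1 type M : 1 type MN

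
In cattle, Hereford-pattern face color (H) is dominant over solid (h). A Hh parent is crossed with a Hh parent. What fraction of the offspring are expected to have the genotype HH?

Punnett square for Hh × Hh:
Offspring genotypes: 1 HH, 2 Hh, 1 hh
Total offspring: 4
Count with target: 1
Probability: 1/4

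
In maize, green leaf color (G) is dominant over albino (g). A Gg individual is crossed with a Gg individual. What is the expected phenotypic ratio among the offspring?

Punnett square for Gg × Gg:
Offspring genotypes: 1 GG, 2 Gg, 1 gg
green: 3, albino: 1
Ratio: 3:1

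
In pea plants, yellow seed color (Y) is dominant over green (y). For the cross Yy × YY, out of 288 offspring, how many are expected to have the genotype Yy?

Punnett square for Yy × YY:
Offspring genotypes: 2 YY, 2 Yy
Total offspring: 4
Count with target: 2
Probability: 2/4 = 1/2
Expected count = 1/2 × 288 = 144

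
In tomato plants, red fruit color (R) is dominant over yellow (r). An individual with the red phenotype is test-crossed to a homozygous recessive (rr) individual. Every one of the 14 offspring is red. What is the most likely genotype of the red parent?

Test cross: ? × rr
All offspring are red.
If the unknown parent were heterozygous (Rr), about half of 14 offspring would be yellow; none are. The unknown parent is most likely homozygous dominant (RR).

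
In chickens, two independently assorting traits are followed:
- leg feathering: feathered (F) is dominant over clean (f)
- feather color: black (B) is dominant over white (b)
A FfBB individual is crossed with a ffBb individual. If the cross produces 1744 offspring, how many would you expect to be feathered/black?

Dihybrid cross FfBB × ffBb — consider each gene separately:
leg feathering: Ff × ff → 2 Ff, 2 ff → 2 F_ : 2 ff (out of 4)
feather color: BB × Bb → 2 BB, 2 Bb → 4 B_ (out of 4)
Combine (counts out of 4 × 4 = 16): feathered/black (F_B_) = 2×4 = 8; clean/black (ffB_) = 2×4 = 8
Phenotype counts (out of 16): 8 feathered/black, 8 clean/black
feathered/black: 8 out of 16 → fraction 1/2
Expected count = 1/2 × 1744 = 872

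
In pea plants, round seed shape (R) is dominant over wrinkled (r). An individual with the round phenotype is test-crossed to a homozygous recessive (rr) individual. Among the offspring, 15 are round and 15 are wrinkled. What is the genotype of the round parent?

Test cross: ? × rr
Offspring: 15 round, 15 wrinkled — approximately 1:1.
A 1:1 ratio in a test cross indicates the unknown parent is heterozygous (Rr).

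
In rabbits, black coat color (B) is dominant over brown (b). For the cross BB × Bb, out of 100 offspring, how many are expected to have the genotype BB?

Punnett square for BB × Bb:
Offspring genotypes: 2 BB, 2 Bb
Total offspring: 4
Count with target: 2
Probability: 2/4 = 1/2
Expected count = 1/2 × 100 = 50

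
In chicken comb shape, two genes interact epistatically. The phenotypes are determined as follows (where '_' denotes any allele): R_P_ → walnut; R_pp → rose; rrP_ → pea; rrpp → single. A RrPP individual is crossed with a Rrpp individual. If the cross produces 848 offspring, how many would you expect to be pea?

Cross: RrPP × Rrpp — consider each gene separately:
R gene: Rr × Rr → 1 RR, 2 Rr, 1 rr → 3 R_ : 1 rr (out of 4)
P gene: PP × pp → 4 Pp → 4 P_ (out of 4)
Genotype classes (out of 4 × 4 = 16): R_P_ = 3×4 = 12; rrP_ = 1×4 = 4
Apply the phenotype rules: R_P_ (12) → walnut; rrP_ (4) → pea
Phenotype counts (out of 16): 12 walnut, 4 pea
pea: 4 out of 16 → fraction 1/4
Expected count = 1/4 × 848 = 212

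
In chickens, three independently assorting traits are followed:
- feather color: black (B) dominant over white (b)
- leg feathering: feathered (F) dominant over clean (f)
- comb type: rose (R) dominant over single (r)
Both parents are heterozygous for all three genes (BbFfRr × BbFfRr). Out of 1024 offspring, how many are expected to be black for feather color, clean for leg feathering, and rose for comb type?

Trihybrid cross: BbFfRr × BbFfRr
Each trait segregates independently with a 3:1 phenotypic ratio, so each gene contributes 3/4 (dominant) or 1/4 (recessive).
Target: black (feather color), clean (leg feathering), rose (comb type)
Probability = product of independent per-trait probabilities
= 3/4 × 1/4 × 3/4 = 9/64
Expected count = 9/64 × 1024 = 144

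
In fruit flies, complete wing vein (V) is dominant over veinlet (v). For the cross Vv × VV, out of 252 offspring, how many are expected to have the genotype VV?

Punnett square for Vv × VV:
Offspring genotypes: 2 VV, 2 Vv
Total offspring: 4
Count with target: 2
Probability: 2/4 = 1/2
Expected count = 1/2 × 252 = 126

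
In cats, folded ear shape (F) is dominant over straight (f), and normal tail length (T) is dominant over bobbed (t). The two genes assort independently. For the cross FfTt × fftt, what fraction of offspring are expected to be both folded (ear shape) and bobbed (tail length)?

Dihybrid cross FfTt × fftt — consider each gene separately:
ear shape: Ff × ff → 2 Ff, 2 ff → 2 F_ : 2 ff (out of 4)
tail length: Tt × tt → 2 Tt, 2 tt → 2 T_ : 2 tt (out of 4)
Looking for: folded (F_) and bobbed (tt)
P(folded) = 2/4, P(bobbed) = 2/4
P(both) = 2/4 × 2/4 = 4/16 = 1/4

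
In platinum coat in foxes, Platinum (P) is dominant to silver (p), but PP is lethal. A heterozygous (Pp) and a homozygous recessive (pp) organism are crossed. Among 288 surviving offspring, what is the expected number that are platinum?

Cross: Pp × pp
Punnett square offspring (before lethality): 2 Pp, 2 pp
No PP offspring are produced in this cross.
platinum: 2 out of 4 → fraction 1/2
Expected count = 1/2 × 288 = 144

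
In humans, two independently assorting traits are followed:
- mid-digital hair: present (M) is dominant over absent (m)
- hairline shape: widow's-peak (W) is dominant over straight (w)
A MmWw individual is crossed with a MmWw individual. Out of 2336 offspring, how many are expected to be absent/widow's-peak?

Dihybrid cross MmWw × MmWw — consider each gene separately:
mid-digital hair: Mm × Mm → 1 MM, 2 Mm, 1 mm → 3 M_ : 1 mm (out of 4)
hairline shape: Ww × Ww → 1 WW, 2 Ww, 1 ww → 3 W_ : 1 ww (out of 4)
Combine (counts out of 4 × 4 = 16): present/widow's-peak (M_W_) = 3×3 = 9; present/straight (M_ww) = 3×1 = 3; absent/widow's-peak (mmW_) = 1×3 = 3; absent/straight (mmww) = 1×1 = 1
Phenotype counts (out of 16): 9 present/widow's-peak, 3 present/straight, 3 absent/widow's-peak, 1 absent/straight
absent/widow's-peak: 3 out of 16 → fraction 3/16
Expected count = 3/16 × 2336 = 438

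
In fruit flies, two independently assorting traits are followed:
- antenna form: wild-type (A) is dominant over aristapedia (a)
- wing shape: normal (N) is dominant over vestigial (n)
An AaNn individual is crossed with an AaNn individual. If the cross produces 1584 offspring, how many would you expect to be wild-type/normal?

Dihybrid cross AaNn × AaNn — consider each gene separately:
antenna form: Aa × Aa → 1 AA, 2 Aa, 1 aa → 3 A_ : 1 aa (out of 4)
wing shape: Nn × Nn → 1 NN, 2 Nn, 1 nn → 3 N_ : 1 nn (out of 4)
Combine (counts out of 4 × 4 = 16): wild-type/normal (A_N_) = 3×3 = 9; wild-type/vestigial (A_nn) = 3×1 = 3; aristapedia/normal (aaN_) = 1×3 = 3; aristapedia/vestigial (aann) = 1×1 = 1
Phenotype counts (out of 16): 9 wild-type/normal, 3 wild-type/vestigial, 3 aristapedia/normal, 1 aristapedia/vestigial
wild-type/normal: 9 out of 16 → fraction 9/16
Expected count = 9/16 × 1584 = 891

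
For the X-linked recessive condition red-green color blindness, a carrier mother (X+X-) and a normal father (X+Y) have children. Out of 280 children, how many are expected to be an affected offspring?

Cross: X+X- × X+Y
Offspring: 1 X+X+, 1 X+Y, 1 X+X-, 1 X-Y
Probability of an affected offspring: 1/4
Expected count = 1/4 × 280 = 70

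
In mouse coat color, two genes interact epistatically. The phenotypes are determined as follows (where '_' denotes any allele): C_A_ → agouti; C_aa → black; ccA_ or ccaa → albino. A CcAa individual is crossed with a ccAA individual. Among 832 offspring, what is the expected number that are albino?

Cross: CcAa × ccAA — consider each gene separately:
C gene: Cc × cc → 2 Cc, 2 cc → 2 C_ : 2 cc (out of 4)
A gene: Aa × AA → 2 AA, 2 Aa → 4 A_ (out of 4)
Genotype classes (out of 4 × 4 = 16): C_A_ = 2×4 = 8; ccA_ = 2×4 = 8
Apply the phenotype rules: C_A_ (8) → agouti; ccA_ (8) → albino
Phenotype counts (out of 16): 8 agouti, 8 albino
albino: 8 out of 16 → fraction 1/2
Expected count = 1/2 × 832 = 416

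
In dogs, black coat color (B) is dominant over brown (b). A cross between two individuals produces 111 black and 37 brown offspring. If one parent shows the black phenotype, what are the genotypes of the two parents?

Observed offspring: 111 black, 37 brown
The observed ratio simplifies to 3:1. Brown (bb) offspring appear, so each parent must contribute one b allele. The parent stated to show black carries B, so it is Bb. The other parent is then either Bb or bb: Bb × bb would give a 1:1 split, whereas Bb × Bb gives 3:1 — matching the data. So both parents are heterozygous (Bb × Bb).
Parent genotypes: Bb × Bb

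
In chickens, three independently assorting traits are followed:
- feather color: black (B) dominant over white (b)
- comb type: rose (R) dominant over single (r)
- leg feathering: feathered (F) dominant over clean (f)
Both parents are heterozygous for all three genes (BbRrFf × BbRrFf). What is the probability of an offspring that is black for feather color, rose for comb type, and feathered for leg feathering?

Trihybrid cross: BbRrFf × BbRrFf
Each trait segregates independently with a 3:1 phenotypic ratio, so each gene contributes 3/4 (dominant) or 1/4 (recessive).
Target: black (feather color), rose (comb type), feathered (leg feathering)
Probability = product of independent per-trait probabilities
= 3/4 × 3/4 × 3/4 = 27/64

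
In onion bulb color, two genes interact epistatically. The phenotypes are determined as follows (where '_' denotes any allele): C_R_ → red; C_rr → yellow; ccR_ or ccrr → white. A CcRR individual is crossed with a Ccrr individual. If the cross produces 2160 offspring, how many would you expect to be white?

Cross: CcRR × Ccrr — consider each gene separately:
C gene: Cc × Cc → 1 CC, 2 Cc, 1 cc → 3 C_ : 1 cc (out of 4)
R gene: RR × rr → 4 Rr → 4 R_ (out of 4)
Genotype classes (out of 4 × 4 = 16): C_R_ = 3×4 = 12; ccR_ = 1×4 = 4
Apply the phenotype rules: C_R_ (12) → red; ccR_ (4) → white
Phenotype counts (out of 16): 12 red, 4 white
white: 4 out of 16 → fraction 1/4
Expected count = 1/4 × 2160 = 540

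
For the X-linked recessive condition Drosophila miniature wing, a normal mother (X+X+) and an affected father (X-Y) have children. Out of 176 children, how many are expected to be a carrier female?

Cross: X+X+ × X-Y
Offspring: 2 X+X-, 2 X+Y
Probability of a carrier female: 2/4 = 1/2
Expected count = 1/2 × 176 = 88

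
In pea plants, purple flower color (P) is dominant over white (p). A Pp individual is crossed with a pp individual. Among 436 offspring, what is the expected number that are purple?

Punnett square for Pp × pp:
Offspring genotypes: 2 Pp, 2 pp
purple: 2, white: 2
purple: 2 out of 4 → fraction 1/2
Expected count = 1/2 × 436 = 218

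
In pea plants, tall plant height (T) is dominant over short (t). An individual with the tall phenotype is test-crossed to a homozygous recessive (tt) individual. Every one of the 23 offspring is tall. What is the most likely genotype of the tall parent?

Test cross: ? × tt
All offspring are tall.
If the unknown parent were heterozygous (Tt), about half of 23 offspring would be short; none are. The unknown parent is most likely homozygous dominant (TT).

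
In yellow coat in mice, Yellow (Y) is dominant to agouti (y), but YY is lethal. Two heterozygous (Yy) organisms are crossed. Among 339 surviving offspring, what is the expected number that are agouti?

Cross: Yy × Yy
Punnett square offspring (before lethality): 1 YY, 2 Yy, 1 yy
The YY genotype is lethal (embryos die); surviving offspring: 2 Yy, 1 yy
agouti: 1 out of 3 → fraction 1/3
Expected count = 1/3 × 339 = 113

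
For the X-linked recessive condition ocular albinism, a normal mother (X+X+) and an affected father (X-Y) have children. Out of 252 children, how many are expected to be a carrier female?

Cross: X+X+ × X-Y
Offspring: 2 X+X-, 2 X+Y
Probability of a carrier female: 2/4 = 1/2
Expected count = 1/2 × 252 = 126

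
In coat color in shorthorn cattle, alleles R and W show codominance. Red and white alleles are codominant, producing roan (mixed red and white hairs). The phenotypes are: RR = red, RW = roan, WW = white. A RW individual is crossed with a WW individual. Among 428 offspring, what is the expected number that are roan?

Punnett square for RW × WW:
Offspring genotypes: 2 RW, 2 WW
Phenotype counts: 2 roan, 2 white
roan: 2 out of 4 → fraction 1/2
Expected count = 1/2 × 428 = 214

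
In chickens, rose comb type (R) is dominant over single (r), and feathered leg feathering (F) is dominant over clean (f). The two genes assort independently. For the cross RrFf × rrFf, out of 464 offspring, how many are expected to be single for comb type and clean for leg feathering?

Dihybrid cross RrFf × rrFf — consider each gene separately:
comb type: Rr × rr → 2 Rr, 2 rr → 2 R_ : 2 rr (out of 4)
leg feathering: Ff × Ff → 1 FF, 2 Ff, 1 ff → 3 F_ : 1 ff (out of 4)
Looking for: single (rr) and clean (ff)
P(single) = 2/4, P(clean) = 1/4
P(both) = 2/4 × 1/4 = 2/16 = 1/8
Expected count = 1/8 × 464 = 58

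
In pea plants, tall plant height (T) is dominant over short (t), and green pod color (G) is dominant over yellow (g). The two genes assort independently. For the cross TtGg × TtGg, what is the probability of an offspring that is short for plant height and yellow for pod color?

Dihybrid cross TtGg × TtGg — consider each gene separately:
plant height: Tt × Tt → 1 TT, 2 Tt, 1 tt → 3 T_ : 1 tt (out of 4)
pod color: Gg × Gg → 1 GG, 2 Gg, 1 gg → 3 G_ : 1 gg (out of 4)
Looking for: short (tt) and yellow (gg)
P(short) = 1/4, P(yellow) = 1/4
P(both) = 1/4 × 1/4 = 1/16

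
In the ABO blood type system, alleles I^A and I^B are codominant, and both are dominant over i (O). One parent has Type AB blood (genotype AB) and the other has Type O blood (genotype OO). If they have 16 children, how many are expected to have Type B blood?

Cross: AB × OO
Possible offspring genotypes: 2 AO, 2 BO
Blood type counts: 2 Type A, 2 Type B
Probability of Type B: 2/4 = 1/2
Expected count = 1/2 × 16 = 8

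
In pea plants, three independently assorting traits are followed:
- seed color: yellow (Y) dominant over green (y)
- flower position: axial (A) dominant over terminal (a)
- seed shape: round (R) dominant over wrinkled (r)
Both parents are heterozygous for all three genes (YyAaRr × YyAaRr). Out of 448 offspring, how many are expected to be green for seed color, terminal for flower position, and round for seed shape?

Trihybrid cross: YyAaRr × YyAaRr
Each trait segregates independently with a 3:1 phenotypic ratio, so each gene contributes 3/4 (dominant) or 1/4 (recessive).
Target: green (seed color), terminal (flower position), round (seed shape)
Probability = product of independent per-trait probabilities
= 1/4 × 1/4 × 3/4 = 3/64
Expected count = 3/64 × 448 = 21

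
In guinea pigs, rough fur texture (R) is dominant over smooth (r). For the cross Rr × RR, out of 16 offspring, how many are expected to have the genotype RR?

Punnett square for Rr × RR:
Offspring genotypes: 2 RR, 2 Rr
Total offspring: 4
Count with target: 2
Probability: 2/4 = 1/2
Expected count = 1/2 × 16 = 8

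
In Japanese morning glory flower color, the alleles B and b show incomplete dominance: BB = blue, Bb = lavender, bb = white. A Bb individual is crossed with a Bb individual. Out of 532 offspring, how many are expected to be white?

Punnett square for Bb × Bb:
Offspring genotypes: 1 BB, 2 Bb, 1 bb
Phenotype counts: 1 blue, 2 lavender, 1 white
white: 1 out of 4 → fraction 1/4
Expected count = 1/4 × 532 = 133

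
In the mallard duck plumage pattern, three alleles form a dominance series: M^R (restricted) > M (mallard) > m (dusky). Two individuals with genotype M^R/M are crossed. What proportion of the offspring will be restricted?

Cross: M^R/M × M^R/M
Allele dominance: M^R > M > m
Offspring genotypes: 1 M^R/M^R, 2 M^R/M, 1 M/M
Phenotype counts: 3 restricted, 1 mallard
restricted: 3 out of 4
Probability: 3/4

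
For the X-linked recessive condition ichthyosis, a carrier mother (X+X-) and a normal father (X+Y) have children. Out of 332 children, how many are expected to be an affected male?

Cross: X+X- × X+Y
Offspring: 1 X+X+, 1 X+Y, 1 X+X-, 1 X-Y
Probability of an affected male: 1/4
Expected count = 1/4 × 332 = 83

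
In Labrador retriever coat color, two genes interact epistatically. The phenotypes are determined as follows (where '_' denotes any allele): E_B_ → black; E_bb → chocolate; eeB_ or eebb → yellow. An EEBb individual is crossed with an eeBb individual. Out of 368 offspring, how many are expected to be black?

Cross: EEBb × eeBb — consider each gene separately:
E gene: EE × ee → 4 Ee → 4 E_ (out of 4)
B gene: Bb × Bb → 1 BB, 2 Bb, 1 bb → 3 B_ : 1 bb (out of 4)
Genotype classes (out of 4 × 4 = 16): E_B_ = 4×3 = 12; E_bb = 4×1 = 4
Apply the phenotype rules: E_B_ (12) → black; E_bb (4) → chocolate
Phenotype counts (out of 16): 12 black, 4 chocolate
black: 12 out of 16 → fraction 3/4
Expected count = 3/4 × 368 = 276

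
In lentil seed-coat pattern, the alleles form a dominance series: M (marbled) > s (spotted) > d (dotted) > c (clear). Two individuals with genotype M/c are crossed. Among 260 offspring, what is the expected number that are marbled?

Cross: M/c × M/c
Allele dominance: M > s > d > c
Offspring genotypes: 1 M/M, 2 M/c, 1 c/c
Phenotype counts: 3 marbled, 1 clear
marbled: 3 out of 4 → fraction 3/4
Expected count = 3/4 × 260 = 195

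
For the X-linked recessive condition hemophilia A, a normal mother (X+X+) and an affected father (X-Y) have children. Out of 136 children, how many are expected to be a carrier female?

Cross: X+X+ × X-Y
Offspring: 2 X+X-, 2 X+Y
Probability of a carrier female: 2/4 = 1/2
Expected count = 1/2 × 136 = 68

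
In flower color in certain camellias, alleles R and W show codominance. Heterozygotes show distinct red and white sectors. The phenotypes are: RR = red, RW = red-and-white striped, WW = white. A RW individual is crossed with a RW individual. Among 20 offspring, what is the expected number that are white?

Punnett square for RW × RW:
Offspring genotypes: 1 RR, 2 RW, 1 WW
Phenotype counts: 1 red, 2 red-and-white striped, 1 white
white: 1 out of 4 → fraction 1/4
Expected count = 1/4 × 20 = 5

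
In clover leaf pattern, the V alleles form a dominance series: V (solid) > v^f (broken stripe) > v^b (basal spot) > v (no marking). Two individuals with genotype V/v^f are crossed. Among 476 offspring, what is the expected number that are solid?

Cross: V/v^f × V/v^f
Allele dominance: V > v^f > v^b > v
Offspring genotypes: 1 V/V, 2 V/v^f, 1 v^f/v^f
Phenotype counts: 3 solid, 1 broken stripe
solid: 3 out of 4 → fraction 3/4
Expected count = 3/4 × 476 = 357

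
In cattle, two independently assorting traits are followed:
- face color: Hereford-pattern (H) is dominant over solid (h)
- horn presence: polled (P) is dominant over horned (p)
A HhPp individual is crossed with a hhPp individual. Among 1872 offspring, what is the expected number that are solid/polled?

Dihybrid cross HhPp × hhPp — consider each gene separately:
face color: Hh × hh → 2 Hh, 2 hh → 2 H_ : 2 hh (out of 4)
horn presence: Pp × Pp → 1 PP, 2 Pp, 1 pp → 3 P_ : 1 pp (out of 4)
Combine (counts out of 4 × 4 = 16): Hereford-pattern/polled (H_P_) = 2×3 = 6; Hereford-pattern/horned (H_pp) = 2×1 = 2; solid/polled (hhP_) = 2×3 = 6; solid/horned (hhpp) = 2×1 = 2
Phenotype counts (out of 16): 6 Hereford-pattern/polled, 2 Hereford-pattern/horned, 6 solid/polled, 2 solid/horned
solid/polled: 6 out of 16 → fraction 3/8
Expected count = 3/8 × 1872 = 702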